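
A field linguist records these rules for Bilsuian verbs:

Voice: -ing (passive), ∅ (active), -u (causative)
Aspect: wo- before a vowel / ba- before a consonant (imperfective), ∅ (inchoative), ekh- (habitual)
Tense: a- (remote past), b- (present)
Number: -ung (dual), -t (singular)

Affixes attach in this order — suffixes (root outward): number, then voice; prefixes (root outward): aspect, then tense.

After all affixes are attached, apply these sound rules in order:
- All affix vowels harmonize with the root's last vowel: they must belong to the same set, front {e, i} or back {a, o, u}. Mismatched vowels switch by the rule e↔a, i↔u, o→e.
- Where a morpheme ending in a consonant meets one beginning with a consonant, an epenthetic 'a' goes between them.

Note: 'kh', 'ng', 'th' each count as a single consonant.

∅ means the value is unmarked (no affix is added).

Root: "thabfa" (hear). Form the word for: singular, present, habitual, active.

bakhathabfat

Attach aspect habitual ekh- → ekhthabfa.
Attach number singular -t → ekhthabfat.
Attach tense present b- → bekhthabfat.
voice = active: zero marking, form stays bekhthabfat.
Apply vowel harmony: bekhthabfat → bakhthabfat.
Apply epenthesis: bakhthabfat → bakhathabfat.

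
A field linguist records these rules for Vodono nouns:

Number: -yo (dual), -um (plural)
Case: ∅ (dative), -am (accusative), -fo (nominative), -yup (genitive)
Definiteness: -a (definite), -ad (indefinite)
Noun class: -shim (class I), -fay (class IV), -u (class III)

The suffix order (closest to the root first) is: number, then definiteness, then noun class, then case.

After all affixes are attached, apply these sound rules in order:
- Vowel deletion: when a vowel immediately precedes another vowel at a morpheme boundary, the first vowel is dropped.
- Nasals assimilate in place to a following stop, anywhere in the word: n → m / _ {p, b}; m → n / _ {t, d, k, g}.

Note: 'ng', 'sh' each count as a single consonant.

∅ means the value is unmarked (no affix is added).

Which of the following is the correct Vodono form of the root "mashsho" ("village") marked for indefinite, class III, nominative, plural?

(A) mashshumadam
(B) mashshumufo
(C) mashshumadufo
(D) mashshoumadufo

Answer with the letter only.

Attach number plural -um → mashshoum.
Attach definiteness indefinite -ad → mashshoumad.
Attach noun class class III -u → mashshoumadu.
Attach case nominative -fo → mashshoumadufo.
Apply vowel deletion: mashshoumadufo → mashshumadufo.
Nasal assimilation: no change.
So the correct form is mashshumadufo, option (C).
(A) mashshumadam is wrong: it uses accusative instead of nominative for case.
(B) mashshumufo is wrong: it uses definite instead of indefinite for definiteness.
(D) mashshoumadufo is wrong: it fails to apply the sound rule(s).

C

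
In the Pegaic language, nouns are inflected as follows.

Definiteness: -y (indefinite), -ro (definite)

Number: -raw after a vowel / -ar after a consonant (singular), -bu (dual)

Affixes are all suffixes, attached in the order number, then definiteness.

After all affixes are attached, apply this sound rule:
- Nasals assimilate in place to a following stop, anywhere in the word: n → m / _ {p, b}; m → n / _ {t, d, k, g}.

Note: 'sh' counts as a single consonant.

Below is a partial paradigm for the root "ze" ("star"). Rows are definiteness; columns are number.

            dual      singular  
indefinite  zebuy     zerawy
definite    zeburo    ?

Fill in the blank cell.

Attach number singular -raw (after vowel 'e') → zeraw.
Attach definiteness definite -ro → zerawro.
Nasal assimilation: no change.

zerawro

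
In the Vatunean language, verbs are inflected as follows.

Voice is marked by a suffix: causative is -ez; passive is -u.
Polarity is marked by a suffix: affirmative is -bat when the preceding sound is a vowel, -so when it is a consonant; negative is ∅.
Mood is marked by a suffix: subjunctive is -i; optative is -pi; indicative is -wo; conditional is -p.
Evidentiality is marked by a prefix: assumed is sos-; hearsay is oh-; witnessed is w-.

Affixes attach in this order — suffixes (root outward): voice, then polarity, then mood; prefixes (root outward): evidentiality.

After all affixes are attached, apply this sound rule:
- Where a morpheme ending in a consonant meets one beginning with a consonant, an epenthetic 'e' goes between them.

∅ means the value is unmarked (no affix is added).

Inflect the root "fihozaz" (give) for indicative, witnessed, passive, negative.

Attach voice passive -u → fihozazu.
polarity = negative: zero marking, form stays fihozazu.
Attach evidentiality witnessed w- → wfihozazu.
Attach mood indicative -wo → wfihozazuwo.
Apply epenthesis: wfihozazuwo → wefihozazuwo.

wefihozazuwo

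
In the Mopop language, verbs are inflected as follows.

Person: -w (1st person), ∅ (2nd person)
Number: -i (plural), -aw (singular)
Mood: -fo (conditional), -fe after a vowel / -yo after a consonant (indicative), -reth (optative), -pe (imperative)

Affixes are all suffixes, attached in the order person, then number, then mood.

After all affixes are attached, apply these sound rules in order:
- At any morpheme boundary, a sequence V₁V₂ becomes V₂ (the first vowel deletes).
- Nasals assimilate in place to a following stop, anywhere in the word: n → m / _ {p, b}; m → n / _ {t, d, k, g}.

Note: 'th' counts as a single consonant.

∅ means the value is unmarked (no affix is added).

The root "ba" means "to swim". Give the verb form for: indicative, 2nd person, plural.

bife

person = 2nd person: zero marking, form stays ba.
Attach number plural -i → bai.
Attach mood indicative -fe (after vowel 'i') → baife.
Apply vowel deletion: baife → bife.
Nasal assimilation: no change.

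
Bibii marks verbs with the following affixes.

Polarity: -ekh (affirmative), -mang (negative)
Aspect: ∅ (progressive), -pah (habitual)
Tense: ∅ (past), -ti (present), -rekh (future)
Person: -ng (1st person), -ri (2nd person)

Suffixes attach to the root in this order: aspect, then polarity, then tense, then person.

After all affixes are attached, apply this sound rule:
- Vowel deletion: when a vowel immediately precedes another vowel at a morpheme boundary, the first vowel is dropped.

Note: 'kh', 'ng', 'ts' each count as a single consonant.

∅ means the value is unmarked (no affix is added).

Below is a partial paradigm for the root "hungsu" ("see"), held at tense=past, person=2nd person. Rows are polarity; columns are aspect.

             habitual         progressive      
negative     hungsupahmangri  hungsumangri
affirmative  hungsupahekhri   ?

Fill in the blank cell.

aspect = progressive: zero marking, form stays hungsu.
Attach polarity affirmative -ekh → hungsuekh.
tense = past: zero marking, form stays hungsuekh.
Attach person 2nd person -ri → hungsuekhri.
Apply vowel deletion: hungsuekhri → hungsekhri.

hungsekhri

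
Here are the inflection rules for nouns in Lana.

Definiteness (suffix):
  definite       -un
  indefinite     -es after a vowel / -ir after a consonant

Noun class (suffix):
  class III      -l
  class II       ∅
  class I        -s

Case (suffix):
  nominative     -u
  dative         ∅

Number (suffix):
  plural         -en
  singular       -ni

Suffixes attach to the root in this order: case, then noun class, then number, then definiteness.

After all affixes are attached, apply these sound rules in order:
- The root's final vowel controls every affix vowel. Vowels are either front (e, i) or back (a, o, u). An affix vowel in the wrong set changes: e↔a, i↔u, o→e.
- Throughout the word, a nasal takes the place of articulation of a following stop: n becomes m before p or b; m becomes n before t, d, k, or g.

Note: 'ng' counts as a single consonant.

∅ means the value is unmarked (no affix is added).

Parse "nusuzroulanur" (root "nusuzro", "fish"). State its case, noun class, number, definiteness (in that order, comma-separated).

Segment: nusuzro-u-l-en-ir.
case: -u → nominative.
noun class: -l → class III.
number: -en → plural.
definiteness: -es/ir → indefinite.

nominative, class III, plural, indefinite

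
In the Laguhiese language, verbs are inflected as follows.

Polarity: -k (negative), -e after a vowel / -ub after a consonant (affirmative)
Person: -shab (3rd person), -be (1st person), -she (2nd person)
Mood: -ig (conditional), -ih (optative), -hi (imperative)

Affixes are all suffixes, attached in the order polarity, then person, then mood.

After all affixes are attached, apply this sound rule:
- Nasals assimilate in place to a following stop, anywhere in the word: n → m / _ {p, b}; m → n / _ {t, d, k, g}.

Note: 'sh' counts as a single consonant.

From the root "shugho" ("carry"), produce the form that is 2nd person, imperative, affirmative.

Attach polarity affirmative -e (after vowel 'o') → shughoe.
Attach person 2nd person -she → shughoeshe.
Attach mood imperative -hi → shughoeshehi.
Nasal assimilation: no change.

shughoeshehi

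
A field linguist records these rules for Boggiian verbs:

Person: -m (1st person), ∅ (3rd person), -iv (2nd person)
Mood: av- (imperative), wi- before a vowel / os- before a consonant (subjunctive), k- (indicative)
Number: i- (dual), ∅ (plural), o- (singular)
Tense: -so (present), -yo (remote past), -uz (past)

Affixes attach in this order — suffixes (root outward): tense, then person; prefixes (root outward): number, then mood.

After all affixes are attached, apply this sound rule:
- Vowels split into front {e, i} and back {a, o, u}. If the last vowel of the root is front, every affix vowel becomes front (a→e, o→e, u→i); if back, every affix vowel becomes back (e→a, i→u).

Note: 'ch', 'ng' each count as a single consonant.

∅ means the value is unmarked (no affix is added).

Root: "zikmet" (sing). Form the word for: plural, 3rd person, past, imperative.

number = plural: zero marking, form stays zikmet.
Attach tense past -uz → zikmetuz.
person = 3rd person: zero marking, form stays zikmetuz.
Attach mood imperative av- → avzikmetuz.
Apply vowel harmony: avzikmetuz → evzikmetiz.

evzikmetiz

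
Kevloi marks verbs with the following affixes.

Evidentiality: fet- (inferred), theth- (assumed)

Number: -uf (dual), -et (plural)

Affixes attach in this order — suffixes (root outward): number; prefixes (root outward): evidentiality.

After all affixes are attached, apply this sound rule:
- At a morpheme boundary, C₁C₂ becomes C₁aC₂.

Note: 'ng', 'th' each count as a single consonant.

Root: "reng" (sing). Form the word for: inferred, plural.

fetarenget

Attach evidentiality inferred fet- → fetreng.
Attach number plural -et → fetrenget.
Apply epenthesis: fetrenget → fetarenget.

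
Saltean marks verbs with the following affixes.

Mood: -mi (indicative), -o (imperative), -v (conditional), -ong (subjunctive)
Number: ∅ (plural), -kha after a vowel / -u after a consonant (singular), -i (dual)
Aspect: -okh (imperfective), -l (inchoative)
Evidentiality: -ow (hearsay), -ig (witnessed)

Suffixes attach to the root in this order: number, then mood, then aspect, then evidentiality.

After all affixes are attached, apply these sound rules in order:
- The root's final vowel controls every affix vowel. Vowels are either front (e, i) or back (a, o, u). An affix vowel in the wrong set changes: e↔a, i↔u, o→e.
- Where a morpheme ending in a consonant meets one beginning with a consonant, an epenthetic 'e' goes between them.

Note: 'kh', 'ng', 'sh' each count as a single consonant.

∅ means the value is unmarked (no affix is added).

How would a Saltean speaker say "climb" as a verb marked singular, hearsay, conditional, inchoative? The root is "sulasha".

Attach number singular -kha (after vowel 'a') → sulashakha.
Attach mood conditional -v → sulashakhav.
Attach aspect inchoative -l → sulashakhavl.
Attach evidentiality hearsay -ow → sulashakhavlow.
Vowel harmony: no change.
Apply epenthesis: sulashakhavlow → sulashakhavelow.

sulashakhavelow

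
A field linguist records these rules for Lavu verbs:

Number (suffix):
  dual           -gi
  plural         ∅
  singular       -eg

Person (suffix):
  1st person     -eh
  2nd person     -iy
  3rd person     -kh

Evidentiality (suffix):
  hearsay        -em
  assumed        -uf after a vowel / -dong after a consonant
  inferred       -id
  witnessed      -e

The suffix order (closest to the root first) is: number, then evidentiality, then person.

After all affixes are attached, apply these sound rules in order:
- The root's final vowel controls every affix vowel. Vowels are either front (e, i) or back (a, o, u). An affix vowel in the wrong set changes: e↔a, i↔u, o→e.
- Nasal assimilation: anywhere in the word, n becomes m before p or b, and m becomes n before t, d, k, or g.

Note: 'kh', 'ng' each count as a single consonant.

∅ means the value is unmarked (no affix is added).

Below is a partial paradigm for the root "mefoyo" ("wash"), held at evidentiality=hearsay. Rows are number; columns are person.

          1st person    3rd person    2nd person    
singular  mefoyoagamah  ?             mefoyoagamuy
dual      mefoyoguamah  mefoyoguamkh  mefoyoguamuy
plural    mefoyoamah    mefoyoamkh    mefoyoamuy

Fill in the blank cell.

mefoyoagamkh

Attach number singular -eg → mefoyoeg.
Attach evidentiality hearsay -em → mefoyoegem.
Attach person 3rd person -kh → mefoyoegemkh.
Apply vowel harmony: mefoyoegemkh → mefoyoagamkh.
Nasal assimilation: no change.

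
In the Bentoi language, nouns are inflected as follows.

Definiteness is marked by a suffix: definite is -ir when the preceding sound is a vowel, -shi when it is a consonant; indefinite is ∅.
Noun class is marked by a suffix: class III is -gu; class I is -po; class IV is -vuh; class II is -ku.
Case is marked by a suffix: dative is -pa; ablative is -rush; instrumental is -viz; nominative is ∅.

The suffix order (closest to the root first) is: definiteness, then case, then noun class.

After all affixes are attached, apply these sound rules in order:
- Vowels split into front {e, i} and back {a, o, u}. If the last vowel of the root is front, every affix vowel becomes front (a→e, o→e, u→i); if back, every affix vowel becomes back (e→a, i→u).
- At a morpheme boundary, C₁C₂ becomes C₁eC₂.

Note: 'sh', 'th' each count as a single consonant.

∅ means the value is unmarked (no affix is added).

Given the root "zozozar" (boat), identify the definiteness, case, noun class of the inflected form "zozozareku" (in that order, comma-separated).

indefinite, nominative, class II

Segment: zozozar-ku.
definiteness: ∅ → indefinite.
case: ∅ → nominative.
noun class: -ku → class II.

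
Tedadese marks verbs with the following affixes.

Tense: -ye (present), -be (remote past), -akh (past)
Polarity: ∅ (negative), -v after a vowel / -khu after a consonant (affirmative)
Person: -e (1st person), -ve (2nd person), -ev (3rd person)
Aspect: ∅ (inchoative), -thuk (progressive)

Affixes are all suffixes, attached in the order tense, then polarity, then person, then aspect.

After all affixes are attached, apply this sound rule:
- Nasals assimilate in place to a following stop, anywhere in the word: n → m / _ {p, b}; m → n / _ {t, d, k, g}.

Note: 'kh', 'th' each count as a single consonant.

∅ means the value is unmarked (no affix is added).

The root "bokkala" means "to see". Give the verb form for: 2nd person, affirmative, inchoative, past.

Attach tense past -akh → bokkalaakh.
Attach polarity affirmative -khu (after consonant 'kh') → bokkalaakhkhu.
Attach person 2nd person -ve → bokkalaakhkhuve.
aspect = inchoative: zero marking, form stays bokkalaakhkhuve.
Nasal assimilation: no change.

bokkalaakhkhuve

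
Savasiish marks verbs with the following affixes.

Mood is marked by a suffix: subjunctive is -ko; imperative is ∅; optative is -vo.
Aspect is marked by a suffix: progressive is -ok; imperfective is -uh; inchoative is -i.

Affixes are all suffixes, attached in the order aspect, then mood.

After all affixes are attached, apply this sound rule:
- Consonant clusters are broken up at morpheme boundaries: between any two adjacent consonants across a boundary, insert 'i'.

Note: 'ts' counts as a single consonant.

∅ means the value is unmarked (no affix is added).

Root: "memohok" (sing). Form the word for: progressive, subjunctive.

Attach aspect progressive -ok → memohokok.
Attach mood subjunctive -ko → memohokokko.
Apply epenthesis: memohokokko → memohokokiko.

memohokokiko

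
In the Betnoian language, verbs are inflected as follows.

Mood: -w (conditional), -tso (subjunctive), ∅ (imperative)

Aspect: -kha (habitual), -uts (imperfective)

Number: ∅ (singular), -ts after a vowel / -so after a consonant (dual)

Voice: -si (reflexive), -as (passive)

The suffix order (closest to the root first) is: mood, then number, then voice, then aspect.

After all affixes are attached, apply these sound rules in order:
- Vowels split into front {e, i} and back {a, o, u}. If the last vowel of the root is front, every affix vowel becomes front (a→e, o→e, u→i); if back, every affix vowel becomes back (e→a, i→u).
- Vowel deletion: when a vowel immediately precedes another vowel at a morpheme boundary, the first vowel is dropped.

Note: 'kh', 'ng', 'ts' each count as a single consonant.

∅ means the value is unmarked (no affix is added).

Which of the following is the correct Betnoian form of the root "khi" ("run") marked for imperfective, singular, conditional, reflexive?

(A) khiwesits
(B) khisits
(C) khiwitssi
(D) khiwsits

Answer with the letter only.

Attach mood conditional -w → khiw.
number = singular: zero marking, form stays khiw.
Attach voice reflexive -si → khiwsi.
Attach aspect imperfective -uts → khiwsiuts.
Apply vowel harmony: khiwsiuts → khiwsiits.
Apply vowel deletion: khiwsiits → khiwsits.
So the correct form is khiwsits, option (D).
(A) khiwesits is wrong: it uses passive instead of reflexive for voice.
(C) khiwitssi is wrong: it has the affixes in the wrong order.
(B) khisits is wrong: it uses imperative instead of conditional for mood.

D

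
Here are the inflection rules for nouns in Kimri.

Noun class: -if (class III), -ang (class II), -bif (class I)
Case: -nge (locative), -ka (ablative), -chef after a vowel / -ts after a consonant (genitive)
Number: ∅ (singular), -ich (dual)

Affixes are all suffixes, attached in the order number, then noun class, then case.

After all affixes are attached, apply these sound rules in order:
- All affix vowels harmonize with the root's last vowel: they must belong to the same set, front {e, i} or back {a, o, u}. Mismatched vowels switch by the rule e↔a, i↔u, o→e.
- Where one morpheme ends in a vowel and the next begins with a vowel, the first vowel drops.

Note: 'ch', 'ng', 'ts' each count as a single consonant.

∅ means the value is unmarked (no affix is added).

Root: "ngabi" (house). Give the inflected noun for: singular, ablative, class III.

ngabifke

number = singular: zero marking, form stays ngabi.
Attach noun class class III -if → ngabiif.
Attach case ablative -ka → ngabiifka.
Apply vowel harmony: ngabiifka → ngabiifke.
Apply vowel deletion: ngabiifke → ngabifke.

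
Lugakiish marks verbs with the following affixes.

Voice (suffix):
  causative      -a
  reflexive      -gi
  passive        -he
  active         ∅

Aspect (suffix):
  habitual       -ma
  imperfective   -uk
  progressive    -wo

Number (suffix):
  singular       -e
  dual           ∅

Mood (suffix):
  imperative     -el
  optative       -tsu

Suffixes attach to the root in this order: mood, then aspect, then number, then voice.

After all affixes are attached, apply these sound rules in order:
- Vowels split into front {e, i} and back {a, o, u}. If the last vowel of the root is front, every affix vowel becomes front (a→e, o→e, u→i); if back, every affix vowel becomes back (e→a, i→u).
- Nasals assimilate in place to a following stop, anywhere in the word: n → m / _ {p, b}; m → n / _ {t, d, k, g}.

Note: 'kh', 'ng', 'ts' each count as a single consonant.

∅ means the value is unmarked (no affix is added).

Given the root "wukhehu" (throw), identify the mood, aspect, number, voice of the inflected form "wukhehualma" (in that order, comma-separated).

Segment: wukhehu-el-ma.
mood: -el → imperative.
aspect: -ma → habitual.
number: ∅ → dual.
voice: ∅ → active.

imperative, habitual, dual, active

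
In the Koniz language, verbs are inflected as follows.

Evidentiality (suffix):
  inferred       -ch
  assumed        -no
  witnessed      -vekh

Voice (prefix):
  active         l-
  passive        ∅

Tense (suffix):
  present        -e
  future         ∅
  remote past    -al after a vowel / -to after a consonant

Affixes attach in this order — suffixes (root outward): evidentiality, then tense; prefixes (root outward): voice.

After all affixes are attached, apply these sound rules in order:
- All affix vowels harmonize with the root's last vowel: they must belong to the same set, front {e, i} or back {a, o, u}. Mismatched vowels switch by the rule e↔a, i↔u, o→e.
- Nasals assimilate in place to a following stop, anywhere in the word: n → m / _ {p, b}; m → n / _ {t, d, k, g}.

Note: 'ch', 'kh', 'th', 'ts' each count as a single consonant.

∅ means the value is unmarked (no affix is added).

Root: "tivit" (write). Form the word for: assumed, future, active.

ltivitne

Attach voice active l- → ltivit.
Attach evidentiality assumed -no → ltivitno.
tense = future: zero marking, form stays ltivitno.
Apply vowel harmony: ltivitno → ltivitne.
Nasal assimilation: no change.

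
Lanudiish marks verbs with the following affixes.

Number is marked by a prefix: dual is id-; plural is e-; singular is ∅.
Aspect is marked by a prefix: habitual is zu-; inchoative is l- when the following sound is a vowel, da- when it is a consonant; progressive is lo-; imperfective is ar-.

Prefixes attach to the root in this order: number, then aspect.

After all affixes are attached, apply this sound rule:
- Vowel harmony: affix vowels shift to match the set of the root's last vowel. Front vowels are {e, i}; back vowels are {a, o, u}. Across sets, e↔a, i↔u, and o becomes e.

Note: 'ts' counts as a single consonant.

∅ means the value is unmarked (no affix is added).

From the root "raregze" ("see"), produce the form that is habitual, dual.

Attach number dual id- → idraregze.
Attach aspect habitual zu- → zuidraregze.
Apply vowel harmony: zuidraregze → ziidraregze.

ziidraregze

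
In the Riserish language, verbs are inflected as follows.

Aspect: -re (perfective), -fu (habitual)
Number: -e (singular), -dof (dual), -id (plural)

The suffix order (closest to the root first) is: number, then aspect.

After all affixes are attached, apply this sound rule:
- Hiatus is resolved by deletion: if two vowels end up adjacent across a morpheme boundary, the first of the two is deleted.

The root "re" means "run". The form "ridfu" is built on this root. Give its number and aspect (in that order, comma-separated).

Segment: re-id-fu.
number: -id → plural.
aspect: -fu → habitual.

plural, habitual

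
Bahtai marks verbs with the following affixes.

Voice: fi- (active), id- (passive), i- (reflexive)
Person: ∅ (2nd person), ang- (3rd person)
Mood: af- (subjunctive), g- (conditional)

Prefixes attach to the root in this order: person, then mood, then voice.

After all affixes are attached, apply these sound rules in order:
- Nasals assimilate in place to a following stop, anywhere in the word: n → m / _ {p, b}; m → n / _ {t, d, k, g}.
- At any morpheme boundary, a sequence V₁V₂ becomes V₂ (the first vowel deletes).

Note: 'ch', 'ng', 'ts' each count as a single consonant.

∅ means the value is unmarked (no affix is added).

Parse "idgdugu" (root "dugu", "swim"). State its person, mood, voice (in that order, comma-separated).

Segment: id-g-dugu.
person: ∅ → 2nd person.
mood: g- → conditional.
voice: id- → passive.

2nd person, conditional, passive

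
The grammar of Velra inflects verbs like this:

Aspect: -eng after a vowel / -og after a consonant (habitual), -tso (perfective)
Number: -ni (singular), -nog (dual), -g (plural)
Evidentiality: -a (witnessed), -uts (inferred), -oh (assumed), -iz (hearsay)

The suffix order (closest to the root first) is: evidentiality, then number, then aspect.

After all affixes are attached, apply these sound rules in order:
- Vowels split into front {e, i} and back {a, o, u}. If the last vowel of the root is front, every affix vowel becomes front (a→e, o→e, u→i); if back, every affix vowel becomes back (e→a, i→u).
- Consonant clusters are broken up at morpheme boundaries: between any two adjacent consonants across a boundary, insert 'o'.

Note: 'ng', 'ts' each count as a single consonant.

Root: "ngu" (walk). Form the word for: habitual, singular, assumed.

nguohonuang

Attach evidentiality assumed -oh → nguoh.
Attach number singular -ni → nguohni.
Attach aspect habitual -eng (after vowel 'i') → nguohnieng.
Apply vowel harmony: nguohnieng → nguohnuang.
Apply epenthesis: nguohnuang → nguohonuang.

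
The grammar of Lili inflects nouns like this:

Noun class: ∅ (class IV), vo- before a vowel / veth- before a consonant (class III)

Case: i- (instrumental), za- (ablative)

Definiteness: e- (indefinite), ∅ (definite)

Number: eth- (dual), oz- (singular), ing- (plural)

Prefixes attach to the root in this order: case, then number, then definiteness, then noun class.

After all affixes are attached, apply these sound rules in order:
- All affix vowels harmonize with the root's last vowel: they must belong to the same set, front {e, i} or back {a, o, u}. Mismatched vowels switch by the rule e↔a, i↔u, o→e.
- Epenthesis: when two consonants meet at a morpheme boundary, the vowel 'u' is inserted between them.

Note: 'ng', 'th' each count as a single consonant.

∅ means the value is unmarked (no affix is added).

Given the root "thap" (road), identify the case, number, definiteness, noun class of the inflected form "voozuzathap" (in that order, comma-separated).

ablative, singular, definite, class III

Segment: vo-oz-za-thap.
case: za- → ablative.
number: oz- → singular.
definiteness: ∅ → definite.
noun class: vo/veth- → class III.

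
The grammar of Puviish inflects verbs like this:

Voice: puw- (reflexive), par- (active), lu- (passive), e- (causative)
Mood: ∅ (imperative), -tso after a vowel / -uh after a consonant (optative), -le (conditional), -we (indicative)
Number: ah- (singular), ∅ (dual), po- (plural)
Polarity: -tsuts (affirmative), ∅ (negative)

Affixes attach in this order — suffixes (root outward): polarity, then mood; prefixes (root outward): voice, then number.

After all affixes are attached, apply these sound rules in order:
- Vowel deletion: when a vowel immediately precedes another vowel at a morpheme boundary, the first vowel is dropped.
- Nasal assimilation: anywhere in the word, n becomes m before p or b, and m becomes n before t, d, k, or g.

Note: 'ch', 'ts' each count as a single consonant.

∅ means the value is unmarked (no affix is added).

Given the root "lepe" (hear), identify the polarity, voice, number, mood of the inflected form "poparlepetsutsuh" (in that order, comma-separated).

Segment: po-par-lepe-tsuts-uh.
polarity: -tsuts → affirmative.
voice: par- → active.
number: po- → plural.
mood: -tso/uh → optative.

affirmative, active, plural, optative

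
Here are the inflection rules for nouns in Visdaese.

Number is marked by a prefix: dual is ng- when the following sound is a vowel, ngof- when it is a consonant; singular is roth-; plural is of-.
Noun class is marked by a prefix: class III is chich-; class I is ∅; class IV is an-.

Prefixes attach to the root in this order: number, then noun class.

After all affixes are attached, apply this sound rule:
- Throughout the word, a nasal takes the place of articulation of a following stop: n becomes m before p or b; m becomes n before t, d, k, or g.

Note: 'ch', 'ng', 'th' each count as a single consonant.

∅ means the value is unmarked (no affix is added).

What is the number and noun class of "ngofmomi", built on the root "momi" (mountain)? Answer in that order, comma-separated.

dual, class I

Segment: ngof-momi.
number: ng/ngof- → dual.
noun class: ∅ → class I.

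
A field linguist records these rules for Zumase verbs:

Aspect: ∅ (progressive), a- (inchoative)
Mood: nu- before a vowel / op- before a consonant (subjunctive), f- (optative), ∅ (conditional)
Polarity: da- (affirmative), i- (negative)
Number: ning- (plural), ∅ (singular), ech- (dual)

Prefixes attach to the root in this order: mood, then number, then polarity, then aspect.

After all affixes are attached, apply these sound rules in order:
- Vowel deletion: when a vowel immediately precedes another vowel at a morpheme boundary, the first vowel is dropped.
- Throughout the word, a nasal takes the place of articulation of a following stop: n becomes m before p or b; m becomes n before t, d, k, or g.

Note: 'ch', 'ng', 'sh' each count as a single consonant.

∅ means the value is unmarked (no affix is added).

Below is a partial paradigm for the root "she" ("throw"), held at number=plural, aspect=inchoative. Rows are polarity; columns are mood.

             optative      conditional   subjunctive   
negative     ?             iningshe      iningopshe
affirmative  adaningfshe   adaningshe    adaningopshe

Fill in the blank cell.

iningfshe

Attach mood optative f- → fshe.
Attach number plural ning- → ningfshe.
Attach polarity negative i- → iningfshe.
Attach aspect inchoative a- → ainingfshe.
Apply vowel deletion: ainingfshe → iningfshe.
Nasal assimilation: no change.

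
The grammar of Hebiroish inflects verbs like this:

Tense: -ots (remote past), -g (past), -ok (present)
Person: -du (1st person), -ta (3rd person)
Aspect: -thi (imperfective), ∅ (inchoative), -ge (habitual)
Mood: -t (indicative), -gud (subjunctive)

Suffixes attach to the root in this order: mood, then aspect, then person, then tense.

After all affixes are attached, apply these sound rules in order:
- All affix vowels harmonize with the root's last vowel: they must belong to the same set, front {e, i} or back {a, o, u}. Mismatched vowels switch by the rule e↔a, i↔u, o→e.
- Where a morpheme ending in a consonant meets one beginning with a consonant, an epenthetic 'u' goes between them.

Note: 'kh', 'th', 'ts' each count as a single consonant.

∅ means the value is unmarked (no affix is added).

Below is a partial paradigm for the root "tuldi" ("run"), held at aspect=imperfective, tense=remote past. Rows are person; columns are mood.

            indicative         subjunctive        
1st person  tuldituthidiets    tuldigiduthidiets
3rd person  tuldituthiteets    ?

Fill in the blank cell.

tuldigiduthiteets

Attach mood subjunctive -gud → tuldigud.
Attach aspect imperfective -thi → tuldigudthi.
Attach person 3rd person -ta → tuldigudthita.
Attach tense remote past -ots → tuldigudthitaots.
Apply vowel harmony: tuldigudthitaots → tuldigidthiteets.
Apply epenthesis: tuldigidthiteets → tuldigiduthiteets.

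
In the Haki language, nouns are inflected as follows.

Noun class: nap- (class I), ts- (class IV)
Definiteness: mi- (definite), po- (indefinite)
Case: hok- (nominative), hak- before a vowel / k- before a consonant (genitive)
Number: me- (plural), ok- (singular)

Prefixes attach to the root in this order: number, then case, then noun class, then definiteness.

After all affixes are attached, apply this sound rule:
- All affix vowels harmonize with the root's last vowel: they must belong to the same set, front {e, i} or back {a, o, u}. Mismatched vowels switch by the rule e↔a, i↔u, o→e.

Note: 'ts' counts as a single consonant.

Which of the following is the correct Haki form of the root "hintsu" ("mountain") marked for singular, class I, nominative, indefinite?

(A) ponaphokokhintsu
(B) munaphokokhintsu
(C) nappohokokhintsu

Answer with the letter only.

A

Attach number singular ok- → okhintsu.
Attach case nominative hok- → hokokhintsu.
Attach noun class class I nap- → naphokokhintsu.
Attach definiteness indefinite po- → ponaphokokhintsu.
Vowel harmony: no change.
So the correct form is ponaphokokhintsu, option (A).
(C) nappohokokhintsu is wrong: it has the affixes in the wrong order.
(B) munaphokokhintsu is wrong: it uses definite instead of indefinite for definiteness.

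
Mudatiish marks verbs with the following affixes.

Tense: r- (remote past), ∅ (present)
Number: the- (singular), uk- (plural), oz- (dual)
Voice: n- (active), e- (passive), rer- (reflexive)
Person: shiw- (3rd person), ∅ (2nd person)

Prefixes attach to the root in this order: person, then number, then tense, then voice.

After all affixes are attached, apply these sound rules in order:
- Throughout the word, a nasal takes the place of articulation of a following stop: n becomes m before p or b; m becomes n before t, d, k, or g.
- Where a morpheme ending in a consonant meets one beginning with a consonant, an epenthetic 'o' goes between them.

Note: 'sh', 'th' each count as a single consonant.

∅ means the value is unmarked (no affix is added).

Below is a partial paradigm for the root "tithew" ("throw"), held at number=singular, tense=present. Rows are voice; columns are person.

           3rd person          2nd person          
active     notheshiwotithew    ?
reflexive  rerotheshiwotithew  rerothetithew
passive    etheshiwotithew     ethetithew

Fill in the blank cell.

nothetithew

person = 2nd person: zero marking, form stays tithew.
Attach number singular the- → thetithew.
tense = present: zero marking, form stays thetithew.
Attach voice active n- → nthetithew.
Nasal assimilation: no change.
Apply epenthesis: nthetithew → nothetithew.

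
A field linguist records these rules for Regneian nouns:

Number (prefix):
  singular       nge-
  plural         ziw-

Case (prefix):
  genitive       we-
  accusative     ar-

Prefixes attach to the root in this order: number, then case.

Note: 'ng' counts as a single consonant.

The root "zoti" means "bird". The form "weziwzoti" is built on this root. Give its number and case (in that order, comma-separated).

plural, genitive

Segment: we-ziw-zoti.
number: ziw- → plural.
case: we- → genitive.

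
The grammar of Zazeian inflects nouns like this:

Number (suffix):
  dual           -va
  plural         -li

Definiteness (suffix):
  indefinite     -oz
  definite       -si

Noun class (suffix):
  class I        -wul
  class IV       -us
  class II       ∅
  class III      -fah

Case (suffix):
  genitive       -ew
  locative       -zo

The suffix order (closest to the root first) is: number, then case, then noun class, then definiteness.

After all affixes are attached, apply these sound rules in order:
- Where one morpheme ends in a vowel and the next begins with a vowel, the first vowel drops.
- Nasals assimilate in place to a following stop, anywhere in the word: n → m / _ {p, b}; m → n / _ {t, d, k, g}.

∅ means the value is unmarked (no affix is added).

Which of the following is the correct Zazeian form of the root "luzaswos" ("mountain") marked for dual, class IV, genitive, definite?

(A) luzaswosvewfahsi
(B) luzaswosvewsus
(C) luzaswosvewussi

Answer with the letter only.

C

Attach number dual -va → luzaswosva.
Attach case genitive -ew → luzaswosvaew.
Attach noun class class IV -us → luzaswosvaewus.
Attach definiteness definite -si → luzaswosvaewussi.
Apply vowel deletion: luzaswosvaewussi → luzaswosvewussi.
Nasal assimilation: no change.
So the correct form is luzaswosvewussi, option (C).
(B) luzaswosvewsus is wrong: it has the affixes in the wrong order.
(A) luzaswosvewfahsi is wrong: it uses class III instead of class IV for noun class.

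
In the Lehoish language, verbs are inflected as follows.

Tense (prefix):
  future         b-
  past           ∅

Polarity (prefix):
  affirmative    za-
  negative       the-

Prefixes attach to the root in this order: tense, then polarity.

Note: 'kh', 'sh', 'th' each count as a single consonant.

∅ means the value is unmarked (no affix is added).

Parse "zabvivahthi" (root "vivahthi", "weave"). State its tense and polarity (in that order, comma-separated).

future, affirmative

Segment: za-b-vivahthi.
tense: b- → future.
polarity: za- → affirmative.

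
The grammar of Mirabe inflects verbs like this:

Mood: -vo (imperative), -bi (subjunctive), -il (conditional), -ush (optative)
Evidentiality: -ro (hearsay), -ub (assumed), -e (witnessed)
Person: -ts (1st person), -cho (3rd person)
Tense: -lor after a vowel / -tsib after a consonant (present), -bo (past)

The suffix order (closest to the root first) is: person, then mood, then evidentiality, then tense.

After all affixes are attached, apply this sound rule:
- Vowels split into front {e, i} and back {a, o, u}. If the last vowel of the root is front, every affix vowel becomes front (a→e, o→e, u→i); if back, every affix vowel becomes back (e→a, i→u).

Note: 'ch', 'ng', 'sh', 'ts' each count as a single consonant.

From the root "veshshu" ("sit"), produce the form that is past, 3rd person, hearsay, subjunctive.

veshshuchoburobo

Attach person 3rd person -cho → veshshucho.
Attach mood subjunctive -bi → veshshuchobi.
Attach evidentiality hearsay -ro → veshshuchobiro.
Attach tense past -bo → veshshuchobirobo.
Apply vowel harmony: veshshuchobirobo → veshshuchoburobo.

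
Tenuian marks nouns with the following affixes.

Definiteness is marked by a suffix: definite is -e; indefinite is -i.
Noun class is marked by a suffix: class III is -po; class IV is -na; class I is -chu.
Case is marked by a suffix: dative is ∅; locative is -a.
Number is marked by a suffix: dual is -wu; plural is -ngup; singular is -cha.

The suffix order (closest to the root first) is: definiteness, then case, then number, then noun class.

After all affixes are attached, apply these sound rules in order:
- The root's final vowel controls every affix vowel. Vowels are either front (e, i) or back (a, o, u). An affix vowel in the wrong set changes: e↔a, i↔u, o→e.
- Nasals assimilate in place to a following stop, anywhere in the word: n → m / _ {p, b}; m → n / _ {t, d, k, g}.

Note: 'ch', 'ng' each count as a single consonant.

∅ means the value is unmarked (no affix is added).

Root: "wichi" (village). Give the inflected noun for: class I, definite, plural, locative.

wichieengipchi

Attach definiteness definite -e → wichie.
Attach case locative -a → wichiea.
Attach number plural -ngup → wichieangup.
Attach noun class class I -chu → wichieangupchu.
Apply vowel harmony: wichieangupchu → wichieengipchi.
Nasal assimilation: no change.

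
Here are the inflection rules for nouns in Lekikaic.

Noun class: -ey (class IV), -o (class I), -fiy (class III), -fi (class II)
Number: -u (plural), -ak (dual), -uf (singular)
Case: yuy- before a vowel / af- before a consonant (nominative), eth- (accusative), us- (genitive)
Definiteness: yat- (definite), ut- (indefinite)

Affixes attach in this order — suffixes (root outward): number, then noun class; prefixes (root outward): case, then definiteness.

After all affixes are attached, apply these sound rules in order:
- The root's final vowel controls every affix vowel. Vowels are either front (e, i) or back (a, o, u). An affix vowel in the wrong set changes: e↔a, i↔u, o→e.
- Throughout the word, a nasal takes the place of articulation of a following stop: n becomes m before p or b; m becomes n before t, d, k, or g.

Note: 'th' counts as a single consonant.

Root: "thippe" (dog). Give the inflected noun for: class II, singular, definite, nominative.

Attach case nominative af- (before consonant 'th') → afthippe.
Attach definiteness definite yat- → yatafthippe.
Attach number singular -uf → yatafthippeuf.
Attach noun class class II -fi → yatafthippeuffi.
Apply vowel harmony: yatafthippeuffi → yetefthippeiffi.
Nasal assimilation: no change.

yetefthippeiffi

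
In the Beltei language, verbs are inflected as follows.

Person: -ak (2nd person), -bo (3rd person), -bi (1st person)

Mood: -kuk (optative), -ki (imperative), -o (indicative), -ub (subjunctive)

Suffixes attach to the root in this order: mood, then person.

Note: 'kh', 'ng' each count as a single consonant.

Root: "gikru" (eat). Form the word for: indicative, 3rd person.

gikruobo

Attach mood indicative -o → gikruo.
Attach person 3rd person -bo → gikruobo.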